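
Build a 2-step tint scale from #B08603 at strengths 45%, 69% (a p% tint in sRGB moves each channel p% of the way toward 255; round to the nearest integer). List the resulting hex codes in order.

#D4BC74, #E7D9B1

#B08603 is rgb(176, 134, 3).
45%: (176 + 35.55 = 211.55→212, 134 + 54.45 = 188.45→188, 3 + 113.4 = 116.4→116) → #D4BC74
69%: (176 + 54.51 = 230.51→231, 134 + 83.49 = 217.49→217, 3 + 173.88 = 176.88→177) → #E7D9B1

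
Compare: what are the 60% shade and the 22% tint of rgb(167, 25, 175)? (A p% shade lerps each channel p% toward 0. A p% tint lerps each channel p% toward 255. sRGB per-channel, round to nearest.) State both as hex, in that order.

60% shade:
  R: 167 − 100.2 = 66.8 → 67
  G: 25 + 0.6×(0−25) = 25 − 15 = 10 → 10
  B: 175 + 0.6×(0−175) = 175 − 105 = 70 → 70
  → #430a46
22% tint:
  R: 167 + 0.22×(255−167) = 167 + 19.36 = 186.36 → 186
  G: 25 + 0.22×(255−25) = 25 + 50.6 = 75.6 → 76
  B: 175 + 0.22×(255−175) = 175 + 17.6 = 192.6 → 193
  → #ba4cc1

#430a46, #ba4cc1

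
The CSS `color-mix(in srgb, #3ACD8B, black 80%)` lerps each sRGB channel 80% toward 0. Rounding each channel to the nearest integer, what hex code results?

#3ACD8B is rgb(58, 205, 139).
Lerp each channel 80% toward 0:
  R: 58 + 0.8×(0−58) = 58 − 46.4 = 11.6 → 12
  G: 205 + 0.8×(0−205) = 205 − 164 = 41 → 41
  B: 139 − 111.2 = 27.8 → 28
rgb(12, 41, 28) = #0C291C.

#0C291C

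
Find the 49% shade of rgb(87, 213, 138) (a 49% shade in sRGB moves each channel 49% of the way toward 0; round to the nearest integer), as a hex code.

#2C6D46

Per channel, c → c + 0.49(0 − c):
  R: 87 + 0.49×(0−87) = 87 − 42.63 = 44.37 → 44
  G: 213 − 104.37 = 108.63 → 109
  B: 138 − 67.62 = 70.38 → 70
rgb(44, 109, 70) = #2C6D46.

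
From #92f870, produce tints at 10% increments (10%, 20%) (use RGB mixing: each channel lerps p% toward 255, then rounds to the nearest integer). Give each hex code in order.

#9df97e, #a8f98d

#92f870 is rgb(146, 248, 112).
10%: (146 + 10.9 = 156.9→157, 248 + 0.7 = 248.7→249, 112 + 14.3 = 126.3→126) → #9df97e
20%: (146 + 21.8 = 167.8→168, 248 + 1.4 = 249.4→249, 112 + 28.6 = 140.6→141) → #a8f98d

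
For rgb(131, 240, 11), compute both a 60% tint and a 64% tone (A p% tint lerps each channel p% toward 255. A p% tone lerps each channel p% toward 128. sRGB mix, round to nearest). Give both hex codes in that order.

60% tint:
  R: 131 + 74.4 = 205.4 → 205
  G: 240 + 0.6×(255−240) = 240 + 9 = 249 → 249
  B: 11 + 0.6×(255−11) = 11 + 146.4 = 157.4 → 157
  → #CDF99D
64% tone:
  R: 131 + 0.64×(128−131) = 131 − 1.92 = 129.08 → 129
  G: 240 + 0.64×(128−240) = 240 − 71.68 = 168.32 → 168
  B: 11 + 0.64×(128−11) = 11 + 74.88 = 85.88 → 86
  → #81A856

#CDF99D, #81A856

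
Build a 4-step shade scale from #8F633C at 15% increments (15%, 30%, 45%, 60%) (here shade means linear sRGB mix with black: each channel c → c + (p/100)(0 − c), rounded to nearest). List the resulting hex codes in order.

#7A5433, #64452A, #4F3621, #392818

#8F633C is rgb(143, 99, 60).
15%: (143 − 21.45 = 121.55→122, 99 − 14.85 = 84.15→84, 60 − 9 = 51→51) → #7A5433
30%: (143 − 42.9 = 100.1→100, 99 − 29.7 = 69.3→69, 60 − 18 = 42→42) → #64452A
45%: (143 − 64.35 = 78.65→79, 99 − 44.55 = 54.45→54, 60 − 27 = 33→33) → #4F3621
60%: (143 − 85.8 = 57.2→57, 99 − 59.4 = 39.6→40, 60 − 36 = 24→24) → #392818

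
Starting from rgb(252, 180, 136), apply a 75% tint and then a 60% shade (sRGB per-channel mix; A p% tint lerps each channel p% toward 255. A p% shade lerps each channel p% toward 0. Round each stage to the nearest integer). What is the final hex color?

Lerp each channel 75% toward 255:
  R: 252 + 2.25 = 254.25 → 254
  G: 180 + 0.75×(255−180) = 180 + 56.25 = 236.25 → 236
  B: 136 + 89.25 = 225.25 → 225
After the tint: rgb(254, 236, 225) = #FEECE1.
A 60% shade moves each channel 60% toward 0:
  R: 254 − 152.4 = 101.6 → 102
  G: 236 + 0.6×(0−236) = 236 − 141.6 = 94.4 → 94
  B: 225 + 0.6×(0−225) = 225 − 135 = 90 → 90
rgb(102, 94, 90) = #665E5A.

#665E5A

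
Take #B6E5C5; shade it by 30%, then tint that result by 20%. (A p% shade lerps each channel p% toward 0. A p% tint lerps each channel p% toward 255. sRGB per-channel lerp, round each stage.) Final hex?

#99B3A1

#B6E5C5 is rgb(182, 229, 197).
Lerp each channel 30% toward 0:
  R: 182 + 0.3×(0−182) = 182 − 54.6 = 127.4 → 127
  G: 229 + 0.3×(0−229) = 229 − 68.7 = 160.3 → 160
  B: 197 + 0.3×(0−197) = 197 − 59.1 = 137.9 → 138
After the shade: rgb(127, 160, 138) = #7FA08A.
Per channel, c → c + 0.2(255 − c):
  R: 127 + 25.6 = 152.6 → 153
  G: 160 + 19 = 179 → 179
  B: 138 + 23.4 = 161.4 → 161
rgb(153, 179, 161) = #99B3A1.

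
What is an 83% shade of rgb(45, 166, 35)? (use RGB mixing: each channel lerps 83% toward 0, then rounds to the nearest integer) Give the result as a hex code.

#081C06

An 83% shade moves each channel 83% toward 0:
  R: 45 + 0.83×(0−45) = 45 − 37.35 = 7.65 → 8
  G: 166 − 137.78 = 28.22 → 28
  B: 35 − 29.05 = 5.95 → 6
rgb(8, 28, 6) = #081C06.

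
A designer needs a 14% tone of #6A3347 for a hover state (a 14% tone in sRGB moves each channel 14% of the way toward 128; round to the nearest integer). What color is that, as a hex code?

#6A3347 is rgb(106, 51, 71).
Lerp each channel 14% toward 128:
  R: 106 + 3.08 = 109.08 → 109
  G: 51 + 10.78 = 61.78 → 62
  B: 71 + 0.14×(128−71) = 71 + 7.98 = 78.98 → 79
rgb(109, 62, 79) = #6D3E4F.

#6D3E4F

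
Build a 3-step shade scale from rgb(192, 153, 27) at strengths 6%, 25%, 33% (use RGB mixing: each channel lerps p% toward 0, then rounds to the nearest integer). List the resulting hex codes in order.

6%: (192 − 11.52 = 180.48→180, 153 − 9.18 = 143.82→144, 27 − 1.62 = 25.38→25) → #B49019
25%: (192 − 48 = 144→144, 153 − 38.25 = 114.75→115, 27 − 6.75 = 20.25→20) → #907314
33%: (192 − 63.36 = 128.64→129, 153 − 50.49 = 102.51→103, 27 − 8.91 = 18.09→18) → #816712

#B49019, #907314, #816712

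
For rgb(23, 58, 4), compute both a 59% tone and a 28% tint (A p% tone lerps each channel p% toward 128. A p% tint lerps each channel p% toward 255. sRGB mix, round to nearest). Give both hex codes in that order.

#55634D, #58714A

59% tone:
  R: 23 + 0.59×(128−23) = 23 + 61.95 = 84.95 → 85
  G: 58 + 0.59×(128−58) = 58 + 41.3 = 99.3 → 99
  B: 4 + 0.59×(128−4) = 4 + 73.16 = 77.16 → 77
  → #55634D
28% tint:
  R: 23 + 64.96 = 87.96 → 88
  G: 58 + 0.28×(255−58) = 58 + 55.16 = 113.16 → 113
  B: 4 + 0.28×(255−4) = 4 + 70.28 = 74.28 → 74
  → #58714A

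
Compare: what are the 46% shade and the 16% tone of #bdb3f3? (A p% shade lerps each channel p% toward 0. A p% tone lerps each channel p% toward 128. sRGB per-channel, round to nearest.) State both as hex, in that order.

#bdb3f3 is rgb(189, 179, 243).
46% shade:
  R: 189 − 86.94 = 102.06 → 102
  G: 179 − 82.34 = 96.66 → 97
  B: 243 + 0.46×(0−243) = 243 − 111.78 = 131.22 → 131
  → #666183
16% tone:
  R: 189 − 9.76 = 179.24 → 179
  G: 179 − 8.16 = 170.84 → 171
  B: 243 − 18.4 = 224.6 → 225
  → #b3abe1

#666183, #b3abe1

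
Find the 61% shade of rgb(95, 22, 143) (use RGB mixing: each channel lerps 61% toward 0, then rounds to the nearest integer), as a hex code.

#250938

Lerp each channel 61% toward 0:
  R: 95 + 0.61×(0−95) = 95 − 57.95 = 37.05 → 37
  G: 22 + 0.61×(0−22) = 22 − 13.42 = 8.58 → 9
  B: 143 − 87.23 = 55.77 → 56
rgb(37, 9, 56) = #250938.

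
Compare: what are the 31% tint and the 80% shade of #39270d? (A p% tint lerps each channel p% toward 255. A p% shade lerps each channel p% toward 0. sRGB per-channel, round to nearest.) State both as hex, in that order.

#766a58, #0b0803

#39270d is rgb(57, 39, 13).
31% tint:
  R: 57 + 61.38 = 118.38 → 118
  G: 39 + 66.96 = 105.96 → 106
  B: 13 + 0.31×(255−13) = 13 + 75.02 = 88.02 → 88
  → #766a58
80% shade:
  R: 57 + 0.8×(0−57) = 57 − 45.6 = 11.4 → 11
  G: 39 + 0.8×(0−39) = 39 − 31.2 = 7.8 → 8
  B: 13 − 10.4 = 2.6 → 3
  → #0b0803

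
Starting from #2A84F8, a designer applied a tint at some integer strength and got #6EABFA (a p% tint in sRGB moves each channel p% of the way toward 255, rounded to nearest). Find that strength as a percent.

32%

#2A84F8 is rgb(42, 132, 248); #6EABFA is rgb(110, 171, 250).
On the R channel (widest range): 110 ≈ 42 + (p/100)(255 − 42), so p ≈ 100×(110 − 42)/(255 − 42) = 6800/213 = 31.92.
p = 32 reproduces all three channels after rounding.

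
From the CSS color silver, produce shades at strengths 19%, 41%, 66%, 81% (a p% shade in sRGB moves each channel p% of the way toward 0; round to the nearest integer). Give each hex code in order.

#9c9c9c, #717171, #414141, #242424

CSS silver is rgb(192, 192, 192).
19%: (192 − 36.48 = 155.52→156, 192 − 36.48 = 155.52→156, 192 − 36.48 = 155.52→156) → #9c9c9c
41%: (192 − 78.72 = 113.28→113, 192 − 78.72 = 113.28→113, 192 − 78.72 = 113.28→113) → #717171
66%: (192 − 126.72 = 65.28→65, 192 − 126.72 = 65.28→65, 192 − 126.72 = 65.28→65) → #414141
81%: (192 − 155.52 = 36.48→36, 192 − 155.52 = 36.48→36, 192 − 155.52 = 36.48→36) → #242424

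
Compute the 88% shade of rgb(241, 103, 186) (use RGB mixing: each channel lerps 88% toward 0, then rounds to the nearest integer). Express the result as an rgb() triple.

An 88% shade moves each channel 88% toward 0:
  R: 241 + 0.88×(0−241) = 241 − 212.08 = 28.92 → 29
  G: 103 + 0.88×(0−103) = 103 − 90.64 = 12.36 → 12
  B: 186 − 163.68 = 22.32 → 22

rgb(29, 12, 22)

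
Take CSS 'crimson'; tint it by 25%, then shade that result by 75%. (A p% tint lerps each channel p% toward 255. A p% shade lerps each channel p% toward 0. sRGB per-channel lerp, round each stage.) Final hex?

#39141b

CSS crimson is rgb(220, 20, 60).
Lerp each channel 25% toward 255:
  R: 220 + 0.25×(255−220) = 220 + 8.75 = 228.75 → 229
  G: 20 + 58.75 = 78.75 → 79
  B: 60 + 0.25×(255−60) = 60 + 48.75 = 108.75 → 109
After the tint: rgb(229, 79, 109) = #e54f6d.
Lerp each channel 75% toward 0:
  R: 229 − 171.75 = 57.25 → 57
  G: 79 − 59.25 = 19.75 → 20
  B: 109 + 0.75×(0−109) = 109 − 81.75 = 27.25 → 27
rgb(57, 20, 27) = #39141b.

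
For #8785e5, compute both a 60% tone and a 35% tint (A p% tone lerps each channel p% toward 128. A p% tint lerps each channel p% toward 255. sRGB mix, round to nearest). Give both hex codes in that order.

#8785e5 is rgb(135, 133, 229).
60% tone:
  R: 135 + 0.6×(128−135) = 135 − 4.2 = 130.8 → 131
  G: 133 − 3 = 130 → 130
  B: 229 − 60.6 = 168.4 → 168
  → #8382a8
35% tint:
  R: 135 + 42 = 177 → 177
  G: 133 + 0.35×(255−133) = 133 + 42.7 = 175.7 → 176
  B: 229 + 9.1 = 238.1 → 238
  → #b1b0ee

#8382a8, #b1b0ee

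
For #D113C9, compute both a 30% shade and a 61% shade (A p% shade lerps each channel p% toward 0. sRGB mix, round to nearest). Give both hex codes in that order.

#D113C9 is rgb(209, 19, 201).
30% shade:
  R: 209 − 62.7 = 146.3 → 146
  G: 19 + 0.3×(0−19) = 19 − 5.7 = 13.3 → 13
  B: 201 + 0.3×(0−201) = 201 − 60.3 = 140.7 → 141
  → #920D8D
61% shade:
  R: 209 + 0.61×(0−209) = 209 − 127.49 = 81.51 → 82
  G: 19 + 0.61×(0−19) = 19 − 11.59 = 7.41 → 7
  B: 201 + 0.61×(0−201) = 201 − 122.61 = 78.39 → 78
  → #52074E

#920D8D, #52074E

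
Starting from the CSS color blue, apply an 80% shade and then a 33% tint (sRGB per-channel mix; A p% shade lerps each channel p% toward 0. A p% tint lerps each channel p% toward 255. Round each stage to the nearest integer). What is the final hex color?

#545476

CSS blue is rgb(0, 0, 255).
Per channel, c → c + 0.8(0 − c):
  R: 0 + 0.8×(0−0) = 0 + 0 = 0 → 0
  G: 0 + 0.8×(0−0) = 0 + 0 = 0 → 0
  B: 255 + 0.8×(0−255) = 255 − 204 = 51 → 51
After the shade: rgb(0, 0, 51) = #000033.
Per channel, c → c + 0.33(255 − c):
  R: 0 + 0.33×(255−0) = 0 + 84.15 = 84.15 → 84
  G: 0 + 0.33×(255−0) = 0 + 84.15 = 84.15 → 84
  B: 51 + 67.32 = 118.32 → 118
rgb(84, 84, 118) = #545476.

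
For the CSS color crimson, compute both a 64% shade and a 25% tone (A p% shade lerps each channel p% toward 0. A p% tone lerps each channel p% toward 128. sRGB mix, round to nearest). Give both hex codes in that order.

#4F0716, #C52F4D

CSS crimson is rgb(220, 20, 60).
64% shade:
  R: 220 − 140.8 = 79.2 → 79
  G: 20 − 12.8 = 7.2 → 7
  B: 60 + 0.64×(0−60) = 60 − 38.4 = 21.6 → 22
  → #4F0716
25% tone:
  R: 220 + 0.25×(128−220) = 220 − 23 = 197 → 197
  G: 20 + 0.25×(128−20) = 20 + 27 = 47 → 47
  B: 60 + 17 = 77 → 77
  → #C52F4D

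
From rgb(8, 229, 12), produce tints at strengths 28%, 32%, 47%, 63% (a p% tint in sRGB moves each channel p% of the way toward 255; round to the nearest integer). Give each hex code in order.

#4dec50, #57ed5a, #7cf17e, #a4f5a5

28%: (8 + 69.16 = 77.16→77, 229 + 7.28 = 236.28→236, 12 + 68.04 = 80.04→80) → #4dec50
32%: (8 + 79.04 = 87.04→87, 229 + 8.32 = 237.32→237, 12 + 77.76 = 89.76→90) → #57ed5a
47%: (8 + 116.09 = 124.09→124, 229 + 12.22 = 241.22→241, 12 + 114.21 = 126.21→126) → #7cf17e
63%: (8 + 155.61 = 163.61→164, 229 + 16.38 = 245.38→245, 12 + 153.09 = 165.09→165) → #a4f5a5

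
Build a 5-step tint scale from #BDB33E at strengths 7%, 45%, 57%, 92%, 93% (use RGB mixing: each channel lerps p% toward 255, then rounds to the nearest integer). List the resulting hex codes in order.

#BDB33E is rgb(189, 179, 62).
7%: (189 + 4.62 = 193.62→194, 179 + 5.32 = 184.32→184, 62 + 13.51 = 75.51→76) → #C2B84C
45%: (189 + 29.7 = 218.7→219, 179 + 34.2 = 213.2→213, 62 + 86.85 = 148.85→149) → #DBD595
57%: (189 + 37.62 = 226.62→227, 179 + 43.32 = 222.32→222, 62 + 110.01 = 172.01→172) → #E3DEAC
92%: (189 + 60.72 = 249.72→250, 179 + 69.92 = 248.92→249, 62 + 177.56 = 239.56→240) → #FAF9F0
93%: (189 + 61.38 = 250.38→250, 179 + 70.68 = 249.68→250, 62 + 179.49 = 241.49→241) → #FAFAF1

#C2B84C, #DBD595, #E3DEAC, #FAF9F0, #FAFAF1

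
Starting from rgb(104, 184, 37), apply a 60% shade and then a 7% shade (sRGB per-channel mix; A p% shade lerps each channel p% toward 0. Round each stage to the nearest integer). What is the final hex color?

#27450E

A 60% shade moves each channel 60% toward 0:
  R: 104 + 0.6×(0−104) = 104 − 62.4 = 41.6 → 42
  G: 184 + 0.6×(0−184) = 184 − 110.4 = 73.6 → 74
  B: 37 − 22.2 = 14.8 → 15
After the shade: rgb(42, 74, 15) = #2A4A0F.
Per channel, c → c + 0.07(0 − c):
  R: 42 + 0.07×(0−42) = 42 − 2.94 = 39.06 → 39
  G: 74 + 0.07×(0−74) = 74 − 5.18 = 68.82 → 69
  B: 15 + 0.07×(0−15) = 15 − 1.05 = 13.95 → 14
rgb(39, 69, 14) = #27450E.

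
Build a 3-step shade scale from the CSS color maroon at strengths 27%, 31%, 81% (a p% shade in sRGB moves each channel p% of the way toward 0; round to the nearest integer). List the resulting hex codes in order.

#5D0000, #580000, #180000

CSS maroon is rgb(128, 0, 0).
27%: (128 − 34.56 = 93.44→93, 0→0, 0→0) → #5D0000
31%: (128 − 39.68 = 88.32→88, 0→0, 0→0) → #580000
81%: (128 − 103.68 = 24.32→24, 0→0, 0→0) → #180000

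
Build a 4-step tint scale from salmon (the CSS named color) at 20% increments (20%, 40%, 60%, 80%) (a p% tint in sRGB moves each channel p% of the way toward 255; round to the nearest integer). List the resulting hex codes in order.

CSS salmon is rgb(250, 128, 114).
20%: (250 + 1 = 251→251, 128 + 25.4 = 153.4→153, 114 + 28.2 = 142.2→142) → #fb998e
40%: (250 + 2 = 252→252, 128 + 50.8 = 178.8→179, 114 + 56.4 = 170.4→170) → #fcb3aa
60%: (250 + 3 = 253→253, 128 + 76.2 = 204.2→204, 114 + 84.6 = 198.6→199) → #fdccc7
80%: (250 + 4 = 254→254, 128 + 101.6 = 229.6→230, 114 + 112.8 = 226.8→227) → #fee6e3

#fb998e, #fcb3aa, #fdccc7, #fee6e3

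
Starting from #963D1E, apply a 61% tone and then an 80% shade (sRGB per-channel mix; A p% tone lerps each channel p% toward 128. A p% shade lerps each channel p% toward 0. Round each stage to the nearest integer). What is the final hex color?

#1B1412

#963D1E is rgb(150, 61, 30).
Lerp each channel 61% toward 128:
  R: 150 + 0.61×(128−150) = 150 − 13.42 = 136.58 → 137
  G: 61 + 40.87 = 101.87 → 102
  B: 30 + 0.61×(128−30) = 30 + 59.78 = 89.78 → 90
After the tone: rgb(137, 102, 90) = #89665A.
Per channel, c → c + 0.8(0 − c):
  R: 137 − 109.6 = 27.4 → 27
  G: 102 + 0.8×(0−102) = 102 − 81.6 = 20.4 → 20
  B: 90 + 0.8×(0−90) = 90 − 72 = 18 → 18
rgb(27, 20, 18) = #1B1412.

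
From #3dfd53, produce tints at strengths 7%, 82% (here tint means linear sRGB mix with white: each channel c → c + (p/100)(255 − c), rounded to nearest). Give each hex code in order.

#3dfd53 is rgb(61, 253, 83).
7%: (61 + 13.58 = 74.58→75, 253→253, 83 + 12.04 = 95.04→95) → #4bfd5f
82%: (61 + 159.08 = 220.08→220, 253 + 1.64 = 254.64→255, 83 + 141.04 = 224.04→224) → #dcffe0

#4bfd5f, #dcffe0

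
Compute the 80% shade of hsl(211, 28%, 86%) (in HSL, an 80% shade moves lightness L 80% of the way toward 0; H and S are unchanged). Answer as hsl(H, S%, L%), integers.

hsl(211, 28%, 17%)

L moves 80% from 86 toward 0: 86 − 68.8 = 17.2 → 17.
H and S are unchanged.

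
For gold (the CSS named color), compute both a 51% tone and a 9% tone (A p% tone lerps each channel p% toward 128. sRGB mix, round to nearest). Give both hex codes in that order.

#beab41, #f4cf0c

CSS gold is rgb(255, 215, 0).
51% tone:
  R: 255 + 0.51×(128−255) = 255 − 64.77 = 190.23 → 190
  G: 215 − 44.37 = 170.63 → 171
  B: 0 + 0.51×(128−0) = 0 + 65.28 = 65.28 → 65
  → #beab41
9% tone:
  R: 255 − 11.43 = 243.57 → 244
  G: 215 + 0.09×(128−215) = 215 − 7.83 = 207.17 → 207
  B: 0 + 11.52 = 11.52 → 12
  → #f4cf0c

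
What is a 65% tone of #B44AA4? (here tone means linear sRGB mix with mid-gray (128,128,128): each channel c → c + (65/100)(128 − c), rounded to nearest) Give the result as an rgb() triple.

rgb(146, 109, 141)

#B44AA4 is rgb(180, 74, 164).
Per channel, c → c + 0.65(128 − c):
  R: 180 + 0.65×(128−180) = 180 − 33.8 = 146.2 → 146
  G: 74 + 0.65×(128−74) = 74 + 35.1 = 109.1 → 109
  B: 164 − 23.4 = 140.6 → 141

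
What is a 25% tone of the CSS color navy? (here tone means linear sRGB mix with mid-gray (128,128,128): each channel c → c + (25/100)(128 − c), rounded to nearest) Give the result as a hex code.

CSS navy is rgb(0, 0, 128).
A 25% tone moves each channel 25% toward 128:
  R: 0 + 0.25×(128−0) = 0 + 32 = 32 → 32
  G: 0 + 0.25×(128−0) = 0 + 32 = 32 → 32
  B: 128 + 0.25×(128−128) = 128 + 0 = 128 → 128
rgb(32, 32, 128) = #202080.

#202080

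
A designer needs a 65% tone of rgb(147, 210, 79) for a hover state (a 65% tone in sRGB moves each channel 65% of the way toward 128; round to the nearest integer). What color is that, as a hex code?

Per channel, c → c + 0.65(128 − c):
  R: 147 − 12.35 = 134.65 → 135
  G: 210 − 53.3 = 156.7 → 157
  B: 79 + 0.65×(128−79) = 79 + 31.85 = 110.85 → 111
rgb(135, 157, 111) = #879D6F.

#879D6F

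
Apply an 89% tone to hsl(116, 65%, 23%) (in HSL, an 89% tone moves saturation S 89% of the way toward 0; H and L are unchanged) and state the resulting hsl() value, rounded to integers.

hsl(116, 7%, 23%)

S moves 89% from 65 toward 0: 65 − 57.85 = 7.15 → 7.
H and L are unchanged.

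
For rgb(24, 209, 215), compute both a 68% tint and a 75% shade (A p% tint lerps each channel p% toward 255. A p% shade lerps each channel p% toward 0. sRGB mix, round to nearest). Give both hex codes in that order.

#b5f0f2, #063436

68% tint:
  R: 24 + 157.08 = 181.08 → 181
  G: 209 + 31.28 = 240.28 → 240
  B: 215 + 27.2 = 242.2 → 242
  → #b5f0f2
75% shade:
  R: 24 − 18 = 6 → 6
  G: 209 − 156.75 = 52.25 → 52
  B: 215 + 0.75×(0−215) = 215 − 161.25 = 53.75 → 54
  → #063436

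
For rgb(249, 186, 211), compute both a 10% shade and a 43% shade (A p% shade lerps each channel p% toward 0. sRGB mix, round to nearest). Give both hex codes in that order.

#E0A7BE, #8E6A78

10% shade:
  R: 249 − 24.9 = 224.1 → 224
  G: 186 + 0.1×(0−186) = 186 − 18.6 = 167.4 → 167
  B: 211 + 0.1×(0−211) = 211 − 21.1 = 189.9 → 190
  → #E0A7BE
43% shade:
  R: 249 − 107.07 = 141.93 → 142
  G: 186 + 0.43×(0−186) = 186 − 79.98 = 106.02 → 106
  B: 211 − 90.73 = 120.27 → 120
  → #8E6A78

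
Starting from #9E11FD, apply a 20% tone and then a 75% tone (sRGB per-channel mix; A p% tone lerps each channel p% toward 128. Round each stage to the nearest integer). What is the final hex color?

#866A99

#9E11FD is rgb(158, 17, 253).
Lerp each channel 20% toward 128:
  R: 158 − 6 = 152 → 152
  G: 17 + 22.2 = 39.2 → 39
  B: 253 − 25 = 228 → 228
After the tone: rgb(152, 39, 228) = #9827E4.
Per channel, c → c + 0.75(128 − c):
  R: 152 − 18 = 134 → 134
  G: 39 + 0.75×(128−39) = 39 + 66.75 = 105.75 → 106
  B: 228 + 0.75×(128−228) = 228 − 75 = 153 → 153
rgb(134, 106, 153) = #866A99.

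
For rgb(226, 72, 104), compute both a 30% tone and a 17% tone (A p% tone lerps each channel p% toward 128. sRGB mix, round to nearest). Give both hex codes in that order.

#C5596F, #D1526C

30% tone:
  R: 226 − 29.4 = 196.6 → 197
  G: 72 + 0.3×(128−72) = 72 + 16.8 = 88.8 → 89
  B: 104 + 0.3×(128−104) = 104 + 7.2 = 111.2 → 111
  → #C5596F
17% tone:
  R: 226 + 0.17×(128−226) = 226 − 16.66 = 209.34 → 209
  G: 72 + 0.17×(128−72) = 72 + 9.52 = 81.52 → 82
  B: 104 + 4.08 = 108.08 → 108
  → #D1526C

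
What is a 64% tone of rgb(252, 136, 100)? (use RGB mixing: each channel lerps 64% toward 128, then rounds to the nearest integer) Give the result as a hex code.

Lerp each channel 64% toward 128:
  R: 252 + 0.64×(128−252) = 252 − 79.36 = 172.64 → 173
  G: 136 + 0.64×(128−136) = 136 − 5.12 = 130.88 → 131
  B: 100 + 17.92 = 117.92 → 118
rgb(173, 131, 118) = #ad8376.

#ad8376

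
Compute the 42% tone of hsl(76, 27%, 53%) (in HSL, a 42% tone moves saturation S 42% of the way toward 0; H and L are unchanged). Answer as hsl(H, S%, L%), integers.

hsl(76, 16%, 53%)

S moves 42% from 27 toward 0: 27 − 11.34 = 15.66 → 16.
H and L are unchanged.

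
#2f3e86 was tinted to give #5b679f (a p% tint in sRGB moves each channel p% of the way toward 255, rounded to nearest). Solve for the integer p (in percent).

#2f3e86 is rgb(47, 62, 134); #5b679f is rgb(91, 103, 159).
On the R channel (widest range): 91 ≈ 47 + (p/100)(255 − 47), so p ≈ 100×(91 − 47)/(255 − 47) = 4400/208 = 21.15.
p = 21 reproduces all three channels after rounding.

21%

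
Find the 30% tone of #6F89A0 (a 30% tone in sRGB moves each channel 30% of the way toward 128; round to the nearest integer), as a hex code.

#6F89A0 is rgb(111, 137, 160).
Lerp each channel 30% toward 128:
  R: 111 + 0.3×(128−111) = 111 + 5.1 = 116.1 → 116
  G: 137 − 2.7 = 134.3 → 134
  B: 160 − 9.6 = 150.4 → 150
rgb(116, 134, 150) = #748696.

#748696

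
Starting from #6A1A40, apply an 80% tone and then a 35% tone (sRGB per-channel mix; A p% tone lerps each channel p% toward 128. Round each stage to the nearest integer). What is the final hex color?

#7D7378

#6A1A40 is rgb(106, 26, 64).
Per channel, c → c + 0.8(128 − c):
  R: 106 + 17.6 = 123.6 → 124
  G: 26 + 81.6 = 107.6 → 108
  B: 64 + 0.8×(128−64) = 64 + 51.2 = 115.2 → 115
After the tone: rgb(124, 108, 115) = #7C6C73.
Lerp each channel 35% toward 128:
  R: 124 + 1.4 = 125.4 → 125
  G: 108 + 7 = 115 → 115
  B: 115 + 4.55 = 119.55 → 120
rgb(125, 115, 120) = #7D7378.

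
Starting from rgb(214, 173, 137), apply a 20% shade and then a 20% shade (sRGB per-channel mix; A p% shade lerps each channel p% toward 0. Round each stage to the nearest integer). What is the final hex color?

Lerp each channel 20% toward 0:
  R: 214 + 0.2×(0−214) = 214 − 42.8 = 171.2 → 171
  G: 173 + 0.2×(0−173) = 173 − 34.6 = 138.4 → 138
  B: 137 + 0.2×(0−137) = 137 − 27.4 = 109.6 → 110
After the shade: rgb(171, 138, 110) = #AB8A6E.
Lerp each channel 20% toward 0:
  R: 171 + 0.2×(0−171) = 171 − 34.2 = 136.8 → 137
  G: 138 + 0.2×(0−138) = 138 − 27.6 = 110.4 → 110
  B: 110 + 0.2×(0−110) = 110 − 22 = 88 → 88
rgb(137, 110, 88) = #896E58.

#896E58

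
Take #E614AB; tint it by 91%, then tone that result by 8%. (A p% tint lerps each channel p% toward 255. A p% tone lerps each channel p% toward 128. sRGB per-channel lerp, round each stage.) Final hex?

#F3E2ED

#E614AB is rgb(230, 20, 171).
Per channel, c → c + 0.91(255 − c):
  R: 230 + 0.91×(255−230) = 230 + 22.75 = 252.75 → 253
  G: 20 + 213.85 = 233.85 → 234
  B: 171 + 0.91×(255−171) = 171 + 76.44 = 247.44 → 247
After the tint: rgb(253, 234, 247) = #FDEAF7.
Per channel, c → c + 0.08(128 − c):
  R: 253 + 0.08×(128−253) = 253 − 10 = 243 → 243
  G: 234 + 0.08×(128−234) = 234 − 8.48 = 225.52 → 226
  B: 247 + 0.08×(128−247) = 247 − 9.52 = 237.48 → 237
rgb(243, 226, 237) = #F3E2ED.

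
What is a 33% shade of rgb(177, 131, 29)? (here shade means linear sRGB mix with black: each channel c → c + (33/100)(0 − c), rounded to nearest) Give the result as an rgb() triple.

rgb(119, 88, 19)

Per channel, c → c + 0.33(0 − c):
  R: 177 + 0.33×(0−177) = 177 − 58.41 = 118.59 → 119
  G: 131 + 0.33×(0−131) = 131 − 43.23 = 87.77 → 88
  B: 29 + 0.33×(0−29) = 29 − 9.57 = 19.43 → 19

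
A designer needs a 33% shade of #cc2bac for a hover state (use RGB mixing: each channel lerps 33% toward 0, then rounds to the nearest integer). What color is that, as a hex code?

#cc2bac is rgb(204, 43, 172).
Per channel, c → c + 0.33(0 − c):
  R: 204 + 0.33×(0−204) = 204 − 67.32 = 136.68 → 137
  G: 43 + 0.33×(0−43) = 43 − 14.19 = 28.81 → 29
  B: 172 + 0.33×(0−172) = 172 − 56.76 = 115.24 → 115
rgb(137, 29, 115) = #891d73.

#891d73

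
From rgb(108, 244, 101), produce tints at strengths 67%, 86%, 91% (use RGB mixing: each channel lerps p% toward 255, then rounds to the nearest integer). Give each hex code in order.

#CEFBCC, #EAFDE9, #F2FEF1

67%: (108 + 98.49 = 206.49→206, 244 + 7.37 = 251.37→251, 101 + 103.18 = 204.18→204) → #CEFBCC
86%: (108 + 126.42 = 234.42→234, 244 + 9.46 = 253.46→253, 101 + 132.44 = 233.44→233) → #EAFDE9
91%: (108 + 133.77 = 241.77→242, 244 + 10.01 = 254.01→254, 101 + 140.14 = 241.14→241) → #F2FEF1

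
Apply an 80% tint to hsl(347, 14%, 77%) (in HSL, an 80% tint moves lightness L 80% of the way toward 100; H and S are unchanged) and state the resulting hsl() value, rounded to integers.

L moves 80% from 77 toward 100: 77 + 18.4 = 95.4 → 95.
H and S are unchanged.

hsl(347, 14%, 95%)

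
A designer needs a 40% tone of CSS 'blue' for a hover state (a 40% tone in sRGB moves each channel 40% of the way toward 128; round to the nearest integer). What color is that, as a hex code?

#3333cc

CSS blue is rgb(0, 0, 255).
A 40% tone moves each channel 40% toward 128:
  R: 0 + 51.2 = 51.2 → 51
  G: 0 + 0.4×(128−0) = 0 + 51.2 = 51.2 → 51
  B: 255 − 50.8 = 204.2 → 204
rgb(51, 51, 204) = #3333cc.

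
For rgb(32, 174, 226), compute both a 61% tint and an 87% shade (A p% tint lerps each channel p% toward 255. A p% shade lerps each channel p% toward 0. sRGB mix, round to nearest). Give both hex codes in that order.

#a8dff4, #04171d

61% tint:
  R: 32 + 0.61×(255−32) = 32 + 136.03 = 168.03 → 168
  G: 174 + 0.61×(255−174) = 174 + 49.41 = 223.41 → 223
  B: 226 + 0.61×(255−226) = 226 + 17.69 = 243.69 → 244
  → #a8dff4
87% shade:
  R: 32 + 0.87×(0−32) = 32 − 27.84 = 4.16 → 4
  G: 174 − 151.38 = 22.62 → 23
  B: 226 − 196.62 = 29.38 → 29
  → #04171d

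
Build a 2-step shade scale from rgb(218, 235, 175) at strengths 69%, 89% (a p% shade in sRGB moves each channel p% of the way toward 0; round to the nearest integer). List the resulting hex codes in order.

#444936, #181A13

69%: (218 − 150.42 = 67.58→68, 235 − 162.15 = 72.85→73, 175 − 120.75 = 54.25→54) → #444936
89%: (218 − 194.02 = 23.98→24, 235 − 209.15 = 25.85→26, 175 − 155.75 = 19.25→19) → #181A13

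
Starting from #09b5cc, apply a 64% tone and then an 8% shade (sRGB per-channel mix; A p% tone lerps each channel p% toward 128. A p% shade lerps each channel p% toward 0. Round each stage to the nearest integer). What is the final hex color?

#09b5cc is rgb(9, 181, 204).
A 64% tone moves each channel 64% toward 128:
  R: 9 + 76.16 = 85.16 → 85
  G: 181 − 33.92 = 147.08 → 147
  B: 204 + 0.64×(128−204) = 204 − 48.64 = 155.36 → 155
After the tone: rgb(85, 147, 155) = #55939b.
An 8% shade moves each channel 8% toward 0:
  R: 85 − 6.8 = 78.2 → 78
  G: 147 + 0.08×(0−147) = 147 − 11.76 = 135.24 → 135
  B: 155 + 0.08×(0−155) = 155 − 12.4 = 142.6 → 143
rgb(78, 135, 143) = #4e878f.

#4e878f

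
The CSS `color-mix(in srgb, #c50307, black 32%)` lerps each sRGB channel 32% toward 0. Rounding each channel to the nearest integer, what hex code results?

#860205

#c50307 is rgb(197, 3, 7).
Lerp each channel 32% toward 0:
  R: 197 + 0.32×(0−197) = 197 − 63.04 = 133.96 → 134
  G: 3 − 0.96 = 2.04 → 2
  B: 7 + 0.32×(0−7) = 7 − 2.24 = 4.76 → 5
rgb(134, 2, 5) = #860205.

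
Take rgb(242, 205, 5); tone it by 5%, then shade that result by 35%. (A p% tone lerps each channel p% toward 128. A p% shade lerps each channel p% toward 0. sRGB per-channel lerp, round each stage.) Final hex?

Per channel, c → c + 0.05(128 − c):
  R: 242 + 0.05×(128−242) = 242 − 5.7 = 236.3 → 236
  G: 205 − 3.85 = 201.15 → 201
  B: 5 + 0.05×(128−5) = 5 + 6.15 = 11.15 → 11
After the tone: rgb(236, 201, 11) = #ECC90B.
Lerp each channel 35% toward 0:
  R: 236 + 0.35×(0−236) = 236 − 82.6 = 153.4 → 153
  G: 201 − 70.35 = 130.65 → 131
  B: 11 + 0.35×(0−11) = 11 − 3.85 = 7.15 → 7
rgb(153, 131, 7) = #998307.

#998307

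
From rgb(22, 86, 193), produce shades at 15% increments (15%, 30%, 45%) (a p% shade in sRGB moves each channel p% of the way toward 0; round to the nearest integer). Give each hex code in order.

#1349A4, #0F3C87, #0C2F6A

15%: (22 − 3.3 = 18.7→19, 86 − 12.9 = 73.1→73, 193 − 28.95 = 164.05→164) → #1349A4
30%: (22 − 6.6 = 15.4→15, 86 − 25.8 = 60.2→60, 193 − 57.9 = 135.1→135) → #0F3C87
45%: (22 − 9.9 = 12.1→12, 86 − 38.7 = 47.3→47, 193 − 86.85 = 106.15→106) → #0C2F6A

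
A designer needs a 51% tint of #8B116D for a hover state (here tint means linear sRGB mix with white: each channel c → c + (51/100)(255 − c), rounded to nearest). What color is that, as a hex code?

#C68AB7

#8B116D is rgb(139, 17, 109).
Per channel, c → c + 0.51(255 − c):
  R: 139 + 0.51×(255−139) = 139 + 59.16 = 198.16 → 198
  G: 17 + 121.38 = 138.38 → 138
  B: 109 + 0.51×(255−109) = 109 + 74.46 = 183.46 → 183
rgb(198, 138, 183) = #C68AB7.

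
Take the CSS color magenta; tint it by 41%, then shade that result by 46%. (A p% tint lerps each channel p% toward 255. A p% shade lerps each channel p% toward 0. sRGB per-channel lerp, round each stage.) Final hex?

CSS magenta is rgb(255, 0, 255).
A 41% tint moves each channel 41% toward 255:
  R: 255 + 0 = 255 → 255
  G: 0 + 0.41×(255−0) = 0 + 104.55 = 104.55 → 105
  B: 255 + 0.41×(255−255) = 255 + 0 = 255 → 255
After the tint: rgb(255, 105, 255) = #FF69FF.
Lerp each channel 46% toward 0:
  R: 255 − 117.3 = 137.7 → 138
  G: 105 + 0.46×(0−105) = 105 − 48.3 = 56.7 → 57
  B: 255 + 0.46×(0−255) = 255 − 117.3 = 137.7 → 138
rgb(138, 57, 138) = #8A398A.

#8A398A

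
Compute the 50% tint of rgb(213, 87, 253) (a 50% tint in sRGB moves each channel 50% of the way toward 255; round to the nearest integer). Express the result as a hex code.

#EAABFE

Per channel, c → c + 0.5(255 − c):
  R: 213 + 0.5×(255−213) = 213 + 21 = 234 → 234
  G: 87 + 84 = 171 → 171
  B: 253 + 1 = 254 → 254
rgb(234, 171, 254) = #EAABFE.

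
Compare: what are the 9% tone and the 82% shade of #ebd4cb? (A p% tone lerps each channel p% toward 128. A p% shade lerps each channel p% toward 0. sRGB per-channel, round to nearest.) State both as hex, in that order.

#e1ccc4, #2a2625

#ebd4cb is rgb(235, 212, 203).
9% tone:
  R: 235 − 9.63 = 225.37 → 225
  G: 212 − 7.56 = 204.44 → 204
  B: 203 − 6.75 = 196.25 → 196
  → #e1ccc4
82% shade:
  R: 235 + 0.82×(0−235) = 235 − 192.7 = 42.3 → 42
  G: 212 + 0.82×(0−212) = 212 − 173.84 = 38.16 → 38
  B: 203 − 166.46 = 36.54 → 37
  → #2a2625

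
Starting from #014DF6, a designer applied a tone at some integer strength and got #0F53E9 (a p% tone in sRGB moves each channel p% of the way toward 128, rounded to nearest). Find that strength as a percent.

11%

#014DF6 is rgb(1, 77, 246); #0F53E9 is rgb(15, 83, 233).
On the R channel (widest range): 15 ≈ 1 + (p/100)(128 − 1), so p ≈ 100×(15 − 1)/(128 − 1) = 1400/127 = 11.02.
p = 11 reproduces all three channels after rounding.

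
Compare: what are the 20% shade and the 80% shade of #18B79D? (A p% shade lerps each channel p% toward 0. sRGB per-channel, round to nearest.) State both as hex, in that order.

#13927E, #05251F

#18B79D is rgb(24, 183, 157).
20% shade:
  R: 24 − 4.8 = 19.2 → 19
  G: 183 − 36.6 = 146.4 → 146
  B: 157 − 31.4 = 125.6 → 126
  → #13927E
80% shade:
  R: 24 + 0.8×(0−24) = 24 − 19.2 = 4.8 → 5
  G: 183 − 146.4 = 36.6 → 37
  B: 157 + 0.8×(0−157) = 157 − 125.6 = 31.4 → 31
  → #05251F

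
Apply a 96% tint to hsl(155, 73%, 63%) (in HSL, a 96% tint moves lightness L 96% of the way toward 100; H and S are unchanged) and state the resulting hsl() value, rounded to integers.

L moves 96% from 63 toward 100: 63 + 35.52 = 98.52 → 99.
H and S are unchanged.

hsl(155, 73%, 99%)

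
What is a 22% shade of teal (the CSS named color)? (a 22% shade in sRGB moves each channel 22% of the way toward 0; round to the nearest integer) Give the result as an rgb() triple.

CSS teal is rgb(0, 128, 128).
Per channel, c → c + 0.22(0 − c):
  R: 0 + 0.22×(0−0) = 0 + 0 = 0 → 0
  G: 128 + 0.22×(0−128) = 128 − 28.16 = 99.84 → 100
  B: 128 + 0.22×(0−128) = 128 − 28.16 = 99.84 → 100

rgb(0, 100, 100)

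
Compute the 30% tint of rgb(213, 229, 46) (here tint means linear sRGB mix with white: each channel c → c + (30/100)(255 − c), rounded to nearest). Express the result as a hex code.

Per channel, c → c + 0.3(255 − c):
  R: 213 + 0.3×(255−213) = 213 + 12.6 = 225.6 → 226
  G: 229 + 0.3×(255−229) = 229 + 7.8 = 236.8 → 237
  B: 46 + 0.3×(255−46) = 46 + 62.7 = 108.7 → 109
rgb(226, 237, 109) = #E2ED6D.

#E2ED6D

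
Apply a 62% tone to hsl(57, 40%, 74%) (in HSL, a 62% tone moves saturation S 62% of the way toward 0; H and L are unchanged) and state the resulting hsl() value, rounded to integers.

S moves 62% from 40 toward 0: 40 − 24.8 = 15.2 → 15.
H and L are unchanged.

hsl(57, 15%, 74%)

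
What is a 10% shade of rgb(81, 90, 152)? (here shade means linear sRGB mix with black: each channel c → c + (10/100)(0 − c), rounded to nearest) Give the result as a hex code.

Lerp each channel 10% toward 0:
  R: 81 − 8.1 = 72.9 → 73
  G: 90 − 9 = 81 → 81
  B: 152 + 0.1×(0−152) = 152 − 15.2 = 136.8 → 137
rgb(73, 81, 137) = #495189.

#495189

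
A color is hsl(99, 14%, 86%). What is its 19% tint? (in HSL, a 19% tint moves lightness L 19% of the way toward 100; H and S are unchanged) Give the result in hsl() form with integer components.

L moves 19% from 86 toward 100: 86 + 2.66 = 88.66 → 89.
H and S are unchanged.

hsl(99, 14%, 89%)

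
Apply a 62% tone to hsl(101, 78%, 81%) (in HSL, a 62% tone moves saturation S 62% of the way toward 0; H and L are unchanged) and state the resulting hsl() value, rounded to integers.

hsl(101, 30%, 81%)

S moves 62% from 78 toward 0: 78 − 48.36 = 29.64 → 30.
H and L are unchanged.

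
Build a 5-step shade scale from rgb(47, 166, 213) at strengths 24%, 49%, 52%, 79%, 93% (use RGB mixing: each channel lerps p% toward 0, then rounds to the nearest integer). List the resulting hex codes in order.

24%: (47 − 11.28 = 35.72→36, 166 − 39.84 = 126.16→126, 213 − 51.12 = 161.88→162) → #247ea2
49%: (47 − 23.03 = 23.97→24, 166 − 81.34 = 84.66→85, 213 − 104.37 = 108.63→109) → #18556d
52%: (47 − 24.44 = 22.56→23, 166 − 86.32 = 79.68→80, 213 − 110.76 = 102.24→102) → #175066
79%: (47 − 37.13 = 9.87→10, 166 − 131.14 = 34.86→35, 213 − 168.27 = 44.73→45) → #0a232d
93%: (47 − 43.71 = 3.29→3, 166 − 154.38 = 11.62→12, 213 − 198.09 = 14.91→15) → #030c0f

#247ea2, #18556d, #175066, #0a232d, #030c0f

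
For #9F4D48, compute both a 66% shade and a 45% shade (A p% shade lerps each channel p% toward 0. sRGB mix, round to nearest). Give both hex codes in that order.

#361A18, #572A28

#9F4D48 is rgb(159, 77, 72).
66% shade:
  R: 159 + 0.66×(0−159) = 159 − 104.94 = 54.06 → 54
  G: 77 − 50.82 = 26.18 → 26
  B: 72 + 0.66×(0−72) = 72 − 47.52 = 24.48 → 24
  → #361A18
45% shade:
  R: 159 − 71.55 = 87.45 → 87
  G: 77 − 34.65 = 42.35 → 42
  B: 72 − 32.4 = 39.6 → 40
  → #572A28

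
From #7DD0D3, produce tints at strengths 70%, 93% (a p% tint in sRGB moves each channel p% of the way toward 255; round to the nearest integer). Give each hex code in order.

#7DD0D3 is rgb(125, 208, 211).
70%: (125 + 91 = 216→216, 208 + 32.9 = 240.9→241, 211 + 30.8 = 241.8→242) → #D8F1F2
93%: (125 + 120.9 = 245.9→246, 208 + 43.71 = 251.71→252, 211 + 40.92 = 251.92→252) → #F6FCFC

#D8F1F2, #F6FCFC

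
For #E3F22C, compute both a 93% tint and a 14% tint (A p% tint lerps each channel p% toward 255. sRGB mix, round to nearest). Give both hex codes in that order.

#FDFEF0, #E7F44A

#E3F22C is rgb(227, 242, 44).
93% tint:
  R: 227 + 26.04 = 253.04 → 253
  G: 242 + 0.93×(255−242) = 242 + 12.09 = 254.09 → 254
  B: 44 + 0.93×(255−44) = 44 + 196.23 = 240.23 → 240
  → #FDFEF0
14% tint:
  R: 227 + 3.92 = 230.92 → 231
  G: 242 + 1.82 = 243.82 → 244
  B: 44 + 0.14×(255−44) = 44 + 29.54 = 73.54 → 74
  → #E7F44A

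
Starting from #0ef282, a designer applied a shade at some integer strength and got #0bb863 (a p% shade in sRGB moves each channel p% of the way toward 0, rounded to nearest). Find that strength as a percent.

#0ef282 is rgb(14, 242, 130); #0bb863 is rgb(11, 184, 99).
On the G channel (widest range): 184 ≈ 242 + (p/100)(0 − 242), so p ≈ 100×(184 − 242)/(0 − 242) = -5800/-242 = 23.97.
p = 24 reproduces all three channels after rounding.

24%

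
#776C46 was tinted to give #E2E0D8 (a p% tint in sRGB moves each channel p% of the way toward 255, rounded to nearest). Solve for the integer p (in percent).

79%

#776C46 is rgb(119, 108, 70); #E2E0D8 is rgb(226, 224, 216).
On the B channel (widest range): 216 ≈ 70 + (p/100)(255 − 70), so p ≈ 100×(216 − 70)/(255 − 70) = 14600/185 = 78.92.
p = 79 reproduces all three channels after rounding.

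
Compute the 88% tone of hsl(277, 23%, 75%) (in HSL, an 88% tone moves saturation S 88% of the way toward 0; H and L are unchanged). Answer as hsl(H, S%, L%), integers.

hsl(277, 3%, 75%)

S moves 88% from 23 toward 0: 23 − 20.24 = 2.76 → 3.
H and L are unchanged.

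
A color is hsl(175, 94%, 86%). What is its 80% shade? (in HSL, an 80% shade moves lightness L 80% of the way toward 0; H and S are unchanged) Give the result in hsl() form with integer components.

hsl(175, 94%, 17%)

L moves 80% from 86 toward 0: 86 − 68.8 = 17.2 → 17.
H and S are unchanged.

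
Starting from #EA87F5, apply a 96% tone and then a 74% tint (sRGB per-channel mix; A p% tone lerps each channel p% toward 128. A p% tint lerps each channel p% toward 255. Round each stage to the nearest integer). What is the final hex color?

#EA87F5 is rgb(234, 135, 245).
A 96% tone moves each channel 96% toward 128:
  R: 234 + 0.96×(128−234) = 234 − 101.76 = 132.24 → 132
  G: 135 − 6.72 = 128.28 → 128
  B: 245 + 0.96×(128−245) = 245 − 112.32 = 132.68 → 133
After the tone: rgb(132, 128, 133) = #848085.
Per channel, c → c + 0.74(255 − c):
  R: 132 + 91.02 = 223.02 → 223
  G: 128 + 0.74×(255−128) = 128 + 93.98 = 221.98 → 222
  B: 133 + 0.74×(255−133) = 133 + 90.28 = 223.28 → 223
rgb(223, 222, 223) = #DFDEDF.

#DFDEDF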